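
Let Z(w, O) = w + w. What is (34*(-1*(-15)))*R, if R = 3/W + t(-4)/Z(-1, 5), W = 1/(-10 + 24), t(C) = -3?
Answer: 22185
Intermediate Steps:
Z(w, O) = 2*w
W = 1/14 ≈ 0.071429
R = 87/2 (R = 3/(1/14) - 3/(2*(-1)) = 3*14 - 3/(-2) = 42 - 3*(-1/2) = 42 + 3/2 = 87/2 ≈ 43.500)
(34*(-1*(-15)))*R = (34*(-1*(-15)))*(87/2) = (34*15)*(87/2) = 510*(87/2) = 22185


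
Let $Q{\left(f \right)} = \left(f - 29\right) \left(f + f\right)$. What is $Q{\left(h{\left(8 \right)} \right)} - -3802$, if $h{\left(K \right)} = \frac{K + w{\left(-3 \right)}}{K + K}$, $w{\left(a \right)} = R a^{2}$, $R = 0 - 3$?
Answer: $\frac{495833}{128} \approx 3873.7$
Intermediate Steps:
$R = -3$ ($R = 0 - 3 = -3$)
$w{\left(a \right)} = - 3 a^{2}$
$h{\left(K \right)} = \frac{-27 + K}{2 K}$ ($h{\left(K \right)} = \frac{K - 3 \left(-3\right)^{2}}{K + K} = \frac{K - 27}{2 K} = \left(K - 27\right) \frac{1}{2 K} = \left(-27 + K\right) \frac{1}{2 K} = \frac{-27 + K}{2 K}$)
$Q{\left(f \right)} = 2 f \left(-29 + f\right)$ ($Q{\left(f \right)} = \left(-29 + f\right) 2 f = 2 f \left(-29 + f\right)$)
$Q{\left(h{\left(8 \right)} \right)} - -3802 = 2 \frac{-27 + 8}{2 \cdot 8} \left(-29 + \frac{-27 + 8}{2 \cdot 8}\right) - -3802 = 2 \cdot \frac{1}{2} \cdot \frac{1}{8} \left(-19\right) \left(-29 + \frac{1}{2} \cdot \frac{1}{8} \left(-19\right)\right) + 3802 = 2 \left(- \frac{19}{16}\right) \left(-29 - \frac{19}{16}\right) + 3802 = 2 \left(- \frac{19}{16}\right) \left(- \frac{483}{16}\right) + 3802 = \frac{9177}{128} + 3802 = \frac{495833}{128}$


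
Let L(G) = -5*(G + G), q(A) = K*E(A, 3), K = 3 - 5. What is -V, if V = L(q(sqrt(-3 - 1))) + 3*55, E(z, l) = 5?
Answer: -265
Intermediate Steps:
K = -2
q(A) = -10 (q(A) = -2*5 = -10)
L(G) = -10*G
V = 265 (V = -10*(-10) + 3*55 = 100 + 165 = 265)
-V = -1*265 = -265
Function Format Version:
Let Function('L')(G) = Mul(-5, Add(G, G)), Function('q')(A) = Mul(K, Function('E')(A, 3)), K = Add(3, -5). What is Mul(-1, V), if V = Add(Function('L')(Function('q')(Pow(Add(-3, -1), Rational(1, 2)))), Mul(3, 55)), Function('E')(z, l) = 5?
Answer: -265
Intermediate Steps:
K = -2
Function('q')(A) = -10 (Function('q')(A) = Mul(-2, 5) = -10)
Function('L')(G) = Mul(-10, G) (Function('L')(G) = Mul(-5, Mul(2, G)) = Mul(-10, G))
V = 265 (V = Add(Mul(-10, -10), Mul(3, 55)) = Add(100, 165) = 265)
Mul(-1, V) = Mul(-1, 265) = -265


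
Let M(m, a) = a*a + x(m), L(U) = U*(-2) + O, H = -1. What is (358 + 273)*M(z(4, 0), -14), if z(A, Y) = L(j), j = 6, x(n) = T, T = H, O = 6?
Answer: 123045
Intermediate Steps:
T = -1
x(n) = -1
L(U) = 6 - 2*U (L(U) = U*(-2) + 6 = -2*U + 6 = 6 - 2*U)
z(A, Y) = -6 (z(A, Y) = 6 - 2*6 = 6 - 12 = -6)
M(m, a) = -1 + a² (M(m, a) = a*a - 1 = a² - 1 = -1 + a²)
(358 + 273)*M(z(4, 0), -14) = (358 + 273)*(-1 + (-14)²) = 631*(-1 + 196) = 631*195 = 123045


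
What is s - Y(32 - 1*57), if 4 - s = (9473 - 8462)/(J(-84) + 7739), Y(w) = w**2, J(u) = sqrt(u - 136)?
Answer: 6*(-207*sqrt(55) + 801155*I)/(-7739*I + 2*sqrt(55)) ≈ -621.13 + 0.00025037*I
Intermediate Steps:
J(u) = sqrt(-136 + u)
s = 4 - 1011/(7739 + 2*I*sqrt(55)) (s = 4 - (9473 - 8462)/(sqrt(-136 - 84) + 7739) = 4 - 1011/(sqrt(-220) + 7739) = 4 - 1011/(2*I*sqrt(55) + 7739) = 4 - 1011/(7739 + 2*I*sqrt(55)) ≈ 3.8694 + 0.00025038*I)
s - Y(32 - 1*57) = (231745235/59892341 + 2022*I*sqrt(55)/59892341) - (32 - 1*57)**2 = (231745235/59892341 + 2022*I*sqrt(55)/59892341) - (32 - 57)**2 = (231745235/59892341 + 2022*I*sqrt(55)/59892341) - 1*(-25)**2 = (231745235/59892341 + 2022*I*sqrt(55)/59892341) - 1*625 = (231745235/59892341 + 2022*I*sqrt(55)/59892341) - 625 = -37200967890/59892341 + 2022*I*sqrt(55)/59892341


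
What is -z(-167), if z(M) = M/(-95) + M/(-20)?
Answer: -3841/380 ≈ -10.108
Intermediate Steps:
z(M) = -23*M/380 (z(M) = M*(-1/95) + M*(-1/20) = -M/95 - M/20 = -23*M/380)
-z(-167) = -(-23)*(-167)/380 = -1*3841/380 = -3841/380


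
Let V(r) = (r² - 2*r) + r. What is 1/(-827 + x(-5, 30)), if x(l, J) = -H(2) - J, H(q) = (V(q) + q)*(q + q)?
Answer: -1/873 ≈ -0.0011455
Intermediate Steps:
V(r) = r² - r
H(q) = 2*q*(q + q*(-1 + q)) (H(q) = (q*(-1 + q) + q)*(q + q) = (q + q*(-1 + q))*(2*q) = 2*q*(q + q*(-1 + q)))
x(l, J) = -16 - J (x(l, J) = -2*2³ - J = -2*8 - J = -1*16 - J = -16 - J)
1/(-827 + x(-5, 30)) = 1/(-827 + (-16 - 1*30)) = 1/(-827 + (-16 - 30)) = 1/(-827 - 46) = 1/(-873) = -1/873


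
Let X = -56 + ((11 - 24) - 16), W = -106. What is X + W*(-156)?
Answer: 16451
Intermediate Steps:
X = -85 (X = -56 + (-13 - 16) = -56 - 29 = -85)
X + W*(-156) = -85 - 106*(-156) = -85 + 16536 = 16451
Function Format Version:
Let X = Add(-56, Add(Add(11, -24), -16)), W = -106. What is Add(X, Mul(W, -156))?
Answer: 16451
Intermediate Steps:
X = -85 (X = Add(-56, Add(-13, -16)) = Add(-56, -29) = -85)
Add(X, Mul(W, -156)) = Add(-85, Mul(-106, -156)) = Add(-85, 16536) = 16451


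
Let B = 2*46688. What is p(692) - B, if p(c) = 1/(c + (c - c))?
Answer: -64616191/692 ≈ -93376.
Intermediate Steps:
p(c) = 1/c (p(c) = 1/(c + 0) = 1/c)
B = 93376
p(692) - B = 1/692 - 1*93376 = 1/692 - 93376 = -64616191/692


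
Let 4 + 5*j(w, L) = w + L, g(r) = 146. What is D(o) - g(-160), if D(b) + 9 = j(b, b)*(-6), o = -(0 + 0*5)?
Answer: -751/5 ≈ -150.20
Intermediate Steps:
o = 0 (o = -(0 + 0) = -1*0 = 0)
j(w, L) = -⅘ + L/5 + w/5 (j(w, L) = -⅘ + (w + L)/5 = -⅘ + (L + w)/5 = -⅘ + (L/5 + w/5) = -⅘ + L/5 + w/5)
D(b) = -21/5 - 12*b/5 (D(b) = -9 + (-⅘ + b/5 + b/5)*(-6) = -9 + (-⅘ + 2*b/5)*(-6) = -9 + (24/5 - 12*b/5) = -21/5 - 12*b/5)
D(o) - g(-160) = (-21/5 - 12/5*0) - 1*146 = (-21/5 + 0) - 146 = -21/5 - 146 = -751/5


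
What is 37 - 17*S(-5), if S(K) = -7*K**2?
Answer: 3012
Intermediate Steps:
37 - 17*S(-5) = 37 - (-119)*(-5)**2 = 37 - (-119)*25 = 37 - 17*(-175) = 37 + 2975 = 3012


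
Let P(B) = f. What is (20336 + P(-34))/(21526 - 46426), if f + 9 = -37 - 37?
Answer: -6751/8300 ≈ -0.81337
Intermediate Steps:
f = -83 (f = -9 + (-37 - 37) = -9 - 74 = -83)
P(B) = -83
(20336 + P(-34))/(21526 - 46426) = (20336 - 83)/(21526 - 46426) = 20253/(-24900) = 20253*(-1/24900) = -6751/8300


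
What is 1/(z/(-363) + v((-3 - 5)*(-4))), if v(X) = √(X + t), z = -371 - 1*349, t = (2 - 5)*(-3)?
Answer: -29040/542681 + 14641*√41/542681 ≈ 0.11924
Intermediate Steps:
t = 9 (t = -3*(-3) = 9)
z = -720 (z = -371 - 349 = -720)
v(X) = √(9 + X) (v(X) = √(X + 9) = √(9 + X))
1/(z/(-363) + v((-3 - 5)*(-4))) = 1/(-720/(-363) + √(9 + (-3 - 5)*(-4))) = 1/(-720*(-1/363) + √(9 - 8*(-4))) = 1/(240/121 + √(9 + 32)) = 1/(240/121 + √41)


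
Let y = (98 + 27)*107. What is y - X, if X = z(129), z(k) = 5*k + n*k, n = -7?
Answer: 13633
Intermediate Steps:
y = 13375 (y = 125*107 = 13375)
z(k) = -2*k (z(k) = 5*k - 7*k = -2*k)
X = -258 (X = -2*129 = -258)
y - X = 13375 - 1*(-258) = 13375 + 258 = 13633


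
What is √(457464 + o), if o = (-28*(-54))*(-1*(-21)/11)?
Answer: 28*√71049/11 ≈ 678.49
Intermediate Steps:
o = 31752/11 (o = 1512*(21*(1/11)) = 1512*(21/11) = 31752/11 ≈ 2886.5)
√(457464 + o) = √(457464 + 31752/11) = √(5063856/11) = 28*√71049/11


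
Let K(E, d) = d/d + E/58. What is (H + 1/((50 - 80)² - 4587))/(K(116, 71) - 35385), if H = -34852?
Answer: 128499325/130453434 ≈ 0.98502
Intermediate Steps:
K(E, d) = 1 + E/58 (K(E, d) = 1 + E*(1/58) = 1 + E/58)
(H + 1/((50 - 80)² - 4587))/(K(116, 71) - 35385) = (-34852 + 1/((50 - 80)² - 4587))/((1 + (1/58)*116) - 35385) = (-34852 + 1/((-30)² - 4587))/((1 + 2) - 35385) = (-34852 + 1/(900 - 4587))/(3 - 35385) = (-34852 + 1/(-3687))/(-35382) = (-34852 - 1/3687)*(-1/35382) = -128499325/3687*(-1/35382) = 128499325/130453434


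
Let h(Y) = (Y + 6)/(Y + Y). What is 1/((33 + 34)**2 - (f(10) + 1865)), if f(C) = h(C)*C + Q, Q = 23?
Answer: 1/2593 ≈ 0.00038565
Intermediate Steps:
h(Y) = (6 + Y)/(2*Y) (h(Y) = (6 + Y)/((2*Y)) = (6 + Y)*(1/(2*Y)) = (6 + Y)/(2*Y))
f(C) = 26 + C/2 (f(C) = ((6 + C)/(2*C))*C + 23 = (3 + C/2) + 23 = 26 + C/2)
1/((33 + 34)**2 - (f(10) + 1865)) = 1/((33 + 34)**2 - ((26 + (1/2)*10) + 1865)) = 1/(67**2 - ((26 + 5) + 1865)) = 1/(4489 - (31 + 1865)) = 1/(4489 - 1*1896) = 1/(4489 - 1896) = 1/2593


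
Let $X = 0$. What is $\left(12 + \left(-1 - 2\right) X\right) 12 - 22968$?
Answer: $-22824$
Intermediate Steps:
$\left(12 + \left(-1 - 2\right) X\right) 12 - 22968 = \left(12 + \left(-1 - 2\right) 0\right) 12 - 22968 = \left(12 - 0\right) 12 - 22968 = \left(12 + 0\right) 12 - 22968 = 12 \cdot 12 - 22968 = 144 - 22968 = -22824$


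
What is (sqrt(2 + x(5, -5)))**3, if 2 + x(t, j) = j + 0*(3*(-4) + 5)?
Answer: -5*I*sqrt(5) ≈ -11.18*I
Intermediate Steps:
x(t, j) = -2 + j (x(t, j) = -2 + (j + 0*(3*(-4) + 5)) = -2 + (j + 0*(-12 + 5)) = -2 + (j + 0*(-7)) = -2 + (j + 0) = -2 + j)
(sqrt(2 + x(5, -5)))**3 = (sqrt(2 + (-2 - 5)))**3 = (sqrt(2 - 7))**3 = (sqrt(-5))**3 = (I*sqrt(5))**3 = -5*I*sqrt(5)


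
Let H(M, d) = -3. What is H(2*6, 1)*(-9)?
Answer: 27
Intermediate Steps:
H(2*6, 1)*(-9) = -3*(-9) = 27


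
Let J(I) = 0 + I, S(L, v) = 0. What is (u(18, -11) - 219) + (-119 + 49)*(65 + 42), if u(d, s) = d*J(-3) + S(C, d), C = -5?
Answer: -7763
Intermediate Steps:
J(I) = I
u(d, s) = -3*d (u(d, s) = d*(-3) + 0 = -3*d + 0 = -3*d)
(u(18, -11) - 219) + (-119 + 49)*(65 + 42) = (-3*18 - 219) + (-119 + 49)*(65 + 42) = (-54 - 219) - 70*107 = -273 - 7490 = -7763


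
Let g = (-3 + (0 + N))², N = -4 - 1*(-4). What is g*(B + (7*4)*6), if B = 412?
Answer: 5220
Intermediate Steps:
N = 0 (N = -4 + 4 = 0)
g = 9 (g = (-3 + (0 + 0))² = (-3 + 0)² = (-3)² = 9)
g*(B + (7*4)*6) = 9*(412 + (7*4)*6) = 9*(412 + 28*6) = 9*(412 + 168) = 9*580 = 5220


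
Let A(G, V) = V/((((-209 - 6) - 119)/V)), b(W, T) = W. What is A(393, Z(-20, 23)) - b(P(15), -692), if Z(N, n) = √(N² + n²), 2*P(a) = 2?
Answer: -1263/334 ≈ -3.7814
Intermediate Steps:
P(a) = 1 (P(a) = (½)*2 = 1)
A(G, V) = -V²/334 (A(G, V) = V/(((-215 - 119)/V)) = V/((-334/V)) = V*(-V/334) = -V²/334)
A(393, Z(-20, 23)) - b(P(15), -692) = -(√((-20)² + 23²))²/334 - 1*1 = -(√(400 + 529))²/334 - 1 = -(√929)²/334 - 1 = -1/334*929 - 1 = -929/334 - 1 = -1263/334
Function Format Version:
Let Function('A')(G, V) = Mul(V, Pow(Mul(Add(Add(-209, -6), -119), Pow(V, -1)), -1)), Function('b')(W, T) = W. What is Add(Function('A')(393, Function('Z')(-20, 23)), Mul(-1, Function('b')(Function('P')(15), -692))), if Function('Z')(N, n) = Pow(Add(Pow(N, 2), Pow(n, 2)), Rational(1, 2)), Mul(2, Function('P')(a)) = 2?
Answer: Rational(-1263, 334) ≈ -3.7814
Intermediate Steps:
Function('P')(a) = 1 (Function('P')(a) = Mul(Rational(1, 2), 2) = 1)
Function('A')(G, V) = Mul(Rational(-1, 334), Pow(V, 2)) (Function('A')(G, V) = Mul(V, Pow(Mul(Add(-215, -119), Pow(V, -1)), -1)) = Mul(V, Pow(Mul(-334, Pow(V, -1)), -1)) = Mul(V, Mul(Rational(-1, 334), V)) = Mul(Rational(-1, 334), Pow(V, 2)))
Add(Function('A')(393, Function('Z')(-20, 23)), Mul(-1, Function('b')(Function('P')(15), -692))) = Add(Mul(Rational(-1, 334), Pow(Pow(Add(Pow(-20, 2), Pow(23, 2)), Rational(1, 2)), 2)), Mul(-1, 1)) = Add(Mul(Rational(-1, 334), Pow(Pow(Add(400, 529), Rational(1, 2)), 2)), -1) = Add(Mul(Rational(-1, 334), Pow(Pow(929, Rational(1, 2)), 2)), -1) = Add(Mul(Rational(-1, 334), 929), -1) = Add(Rational(-929, 334), -1) = Rational(-1263, 334)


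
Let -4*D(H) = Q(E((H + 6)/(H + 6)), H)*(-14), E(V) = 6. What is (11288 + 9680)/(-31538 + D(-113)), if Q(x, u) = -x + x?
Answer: -10484/15769 ≈ -0.66485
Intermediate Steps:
Q(x, u) = 0
D(H) = 0 (D(H) = -0*(-14) = -¼*0 = 0)
(11288 + 9680)/(-31538 + D(-113)) = (11288 + 9680)/(-31538 + 0) = 20968/(-31538) = 20968*(-1/31538) = -10484/15769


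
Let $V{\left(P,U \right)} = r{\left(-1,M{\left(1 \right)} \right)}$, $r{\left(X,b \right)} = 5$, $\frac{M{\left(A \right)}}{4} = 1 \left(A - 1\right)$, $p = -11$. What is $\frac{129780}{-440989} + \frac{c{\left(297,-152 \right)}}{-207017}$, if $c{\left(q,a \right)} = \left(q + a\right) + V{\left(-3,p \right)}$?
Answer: $- \frac{26932814610}{91292219813} \approx -0.29502$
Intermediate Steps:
$M{\left(A \right)} = -4 + 4 A$ ($M{\left(A \right)} = 4 \cdot 1 \left(A - 1\right) = 4 \cdot 1 \left(-1 + A\right) = 4 \left(-1 + A\right) = -4 + 4 A$)
$V{\left(P,U \right)} = 5$
$c{\left(q,a \right)} = 5 + a + q$ ($c{\left(q,a \right)} = \left(q + a\right) + 5 = \left(a + q\right) + 5 = 5 + a + q$)
$\frac{129780}{-440989} + \frac{c{\left(297,-152 \right)}}{-207017} = \frac{129780}{-440989} + \frac{5 - 152 + 297}{-207017} = 129780 \left(- \frac{1}{440989}\right) + 150 \left(- \frac{1}{207017}\right) = - \frac{129780}{440989} - \frac{150}{207017} = - \frac{26932814610}{91292219813}$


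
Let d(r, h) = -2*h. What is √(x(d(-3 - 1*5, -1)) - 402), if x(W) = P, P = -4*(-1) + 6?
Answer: 14*I*√2 ≈ 19.799*I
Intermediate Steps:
P = 10 (P = 4 + 6 = 10)
x(W) = 10
√(x(d(-3 - 1*5, -1)) - 402) = √(10 - 402) = √(-392) = 14*I*√2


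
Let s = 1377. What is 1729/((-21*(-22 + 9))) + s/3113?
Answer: 63278/9339 ≈ 6.7757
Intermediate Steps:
1729/((-21*(-22 + 9))) + s/3113 = 1729/((-21*(-22 + 9))) + 1377/3113 = 1729/((-21*(-13))) + 1377*(1/3113) = 1729/273 + 1377/3113 = 1729*(1/273) + 1377/3113 = 19/3 + 1377/3113 = 63278/9339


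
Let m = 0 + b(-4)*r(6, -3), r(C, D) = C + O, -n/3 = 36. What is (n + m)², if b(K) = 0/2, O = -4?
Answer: 11664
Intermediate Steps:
n = -108 (n = -3*36 = -108)
r(C, D) = -4 + C (r(C, D) = C - 4 = -4 + C)
b(K) = 0 (b(K) = 0*(½) = 0)
m = 0 (m = 0 + 0*(-4 + 6) = 0 + 0*2 = 0 + 0 = 0)
(n + m)² = (-108 + 0)² = (-108)² = 11664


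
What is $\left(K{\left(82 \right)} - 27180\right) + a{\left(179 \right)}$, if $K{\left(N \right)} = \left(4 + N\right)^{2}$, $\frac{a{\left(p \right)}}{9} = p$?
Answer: $-18173$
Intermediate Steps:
$a{\left(p \right)} = 9 p$
$\left(K{\left(82 \right)} - 27180\right) + a{\left(179 \right)} = \left(\left(4 + 82\right)^{2} - 27180\right) + 9 \cdot 179 = \left(86^{2} - 27180\right) + 1611 = \left(7396 - 27180\right) + 1611 = -19784 + 1611 = -18173$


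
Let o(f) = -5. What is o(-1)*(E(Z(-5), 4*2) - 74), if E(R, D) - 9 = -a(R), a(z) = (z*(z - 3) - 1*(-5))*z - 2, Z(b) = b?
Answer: -810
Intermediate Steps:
a(z) = -2 + z*(5 + z*(-3 + z)) (a(z) = (z*(-3 + z) + 5)*z - 2 = (5 + z*(-3 + z))*z - 2 = z*(5 + z*(-3 + z)) - 2 = -2 + z*(5 + z*(-3 + z)))
E(R, D) = 11 - R**3 - 5*R + 3*R**2 (E(R, D) = 9 - (-2 + R**3 - 3*R**2 + 5*R) = 9 + (2 - R**3 - 5*R + 3*R**2) = 11 - R**3 - 5*R + 3*R**2)
o(-1)*(E(Z(-5), 4*2) - 74) = -5*((11 - 1*(-5)**3 - 5*(-5) + 3*(-5)**2) - 74) = -5*((11 - 1*(-125) + 25 + 3*25) - 74) = -5*((11 + 125 + 25 + 75) - 74) = -5*(236 - 74) = -5*162 = -810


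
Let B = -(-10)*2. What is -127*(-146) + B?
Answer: 18562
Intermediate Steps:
B = 20 (B = -1*(-20) = 20)
-127*(-146) + B = -127*(-146) + 20 = 18542 + 20 = 18562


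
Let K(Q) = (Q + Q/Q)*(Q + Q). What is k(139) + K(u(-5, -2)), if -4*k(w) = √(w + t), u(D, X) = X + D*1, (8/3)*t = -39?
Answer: 84 - √1990/16 ≈ 81.212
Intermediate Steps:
t = -117/8 (t = (3/8)*(-39) = -117/8 ≈ -14.625)
u(D, X) = D + X (u(D, X) = X + D = D + X)
k(w) = -√(-117/8 + w)/4 (k(w) = -√(w - 117/8)/4 = -√(-117/8 + w)/4)
K(Q) = 2*Q*(1 + Q) (K(Q) = (Q + 1)*(2*Q) = (1 + Q)*(2*Q) = 2*Q*(1 + Q))
k(139) + K(u(-5, -2)) = -√(-234 + 16*139)/16 + 2*(-5 - 2)*(1 + (-5 - 2)) = -√(-234 + 2224)/16 + 2*(-7)*(1 - 7) = -√1990/16 + 2*(-7)*(-6) = -√1990/16 + 84 = 84 - √1990/16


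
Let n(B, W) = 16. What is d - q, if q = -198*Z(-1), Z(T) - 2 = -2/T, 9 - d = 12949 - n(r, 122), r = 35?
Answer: -12132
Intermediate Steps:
d = -12924 (d = 9 - (12949 - 1*16) = 9 - (12949 - 16) = 9 - 1*12933 = 9 - 12933 = -12924)
Z(T) = 2 - 2/T
q = -792 (q = -198*(2 - 2/(-1)) = -198*(2 - 2*(-1)) = -198*(2 + 2) = -198*4 = -792)
d - q = -12924 - 1*(-792) = -12924 + 792 = -12132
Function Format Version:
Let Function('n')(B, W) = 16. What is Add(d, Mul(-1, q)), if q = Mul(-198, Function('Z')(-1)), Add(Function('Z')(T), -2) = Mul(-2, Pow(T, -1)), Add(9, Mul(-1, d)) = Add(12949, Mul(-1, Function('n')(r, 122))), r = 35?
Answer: -12132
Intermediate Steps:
d = -12924 (d = Add(9, Mul(-1, Add(12949, Mul(-1, 16)))) = Add(9, Mul(-1, Add(12949, -16))) = Add(9, Mul(-1, 12933)) = Add(9, -12933) = -12924)
Function('Z')(T) = Add(2, Mul(-2, Pow(T, -1)))
q = -792 (q = Mul(-198, Add(2, Mul(-2, Pow(-1, -1)))) = Mul(-198, Add(2, Mul(-2, -1))) = Mul(-198, Add(2, 2)) = Mul(-198, 4) = -792)
Add(d, Mul(-1, q)) = Add(-12924, Mul(-1, -792)) = Add(-12924, 792) = -12132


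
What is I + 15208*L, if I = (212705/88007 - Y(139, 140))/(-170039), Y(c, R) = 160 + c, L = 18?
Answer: 4096475585601500/14964622273 ≈ 2.7374e+5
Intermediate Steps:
I = 26101388/14964622273 (I = (212705/88007 - (160 + 139))/(-170039) = (212705*(1/88007) - 1*299)*(-1/170039) = (212705/88007 - 299)*(-1/170039) = -26101388/88007*(-1/170039) = 26101388/14964622273 ≈ 0.0017442)
I + 15208*L = 26101388/14964622273 + 15208*18 = 26101388/14964622273 + 273744 = 4096475585601500/14964622273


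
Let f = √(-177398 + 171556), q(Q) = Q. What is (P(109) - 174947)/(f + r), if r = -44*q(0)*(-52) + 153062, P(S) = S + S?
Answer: -13372185099/11713990843 + 174729*I*√5842/23427981686 ≈ -1.1416 + 0.00057005*I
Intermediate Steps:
f = I*√5842 (f = √(-5842) = I*√5842 ≈ 76.433*I)
P(S) = 2*S
r = 153062 (r = -44*0*(-52) + 153062 = 0*(-52) + 153062 = 0 + 153062 = 153062)
(P(109) - 174947)/(f + r) = (2*109 - 174947)/(I*√5842 + 153062) = (218 - 174947)/(153062 + I*√5842) = -174729/(153062 + I*√5842)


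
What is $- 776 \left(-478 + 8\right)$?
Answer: $364720$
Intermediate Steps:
$- 776 \left(-478 + 8\right) = \left(-776\right) \left(-470\right) = 364720$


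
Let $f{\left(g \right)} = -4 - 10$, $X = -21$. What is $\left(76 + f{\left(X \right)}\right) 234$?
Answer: $14508$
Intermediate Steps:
$f{\left(g \right)} = -14$ ($f{\left(g \right)} = -4 - 10 = -14$)
$\left(76 + f{\left(X \right)}\right) 234 = \left(76 - 14\right) 234 = 62 \cdot 234 = 14508$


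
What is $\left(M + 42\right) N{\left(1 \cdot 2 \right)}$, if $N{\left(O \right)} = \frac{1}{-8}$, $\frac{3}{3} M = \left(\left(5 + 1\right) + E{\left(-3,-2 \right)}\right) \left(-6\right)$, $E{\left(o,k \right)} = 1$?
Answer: $0$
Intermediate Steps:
$M = -42$ ($M = \left(\left(5 + 1\right) + 1\right) \left(-6\right) = \left(6 + 1\right) \left(-6\right) = 7 \left(-6\right) = -42$)
$N{\left(O \right)} = - \frac{1}{8}$
$\left(M + 42\right) N{\left(1 \cdot 2 \right)} = \left(-42 + 42\right) \left(- \frac{1}{8}\right) = 0 \left(- \frac{1}{8}\right) = 0$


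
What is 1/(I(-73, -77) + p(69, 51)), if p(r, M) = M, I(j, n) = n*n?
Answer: 1/5980 ≈ 0.00016722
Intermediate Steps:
I(j, n) = n²
1/(I(-73, -77) + p(69, 51)) = 1/((-77)² + 51) = 1/(5929 + 51) = 1/5980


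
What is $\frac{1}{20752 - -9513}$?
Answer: $\frac{1}{30265} \approx 3.3041 \cdot 10^{-5}$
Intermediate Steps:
$\frac{1}{20752 - -9513} = \frac{1}{20752 + 9513} = \frac{1}{30265}$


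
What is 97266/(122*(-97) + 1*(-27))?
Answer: -3354/409 ≈ -8.2005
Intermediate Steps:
97266/(122*(-97) + 1*(-27)) = 97266/(-11834 - 27) = 97266/(-11861) = 97266*(-1/11861) = -3354/409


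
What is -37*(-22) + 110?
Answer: 924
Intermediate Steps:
-37*(-22) + 110 = 814 + 110 = 924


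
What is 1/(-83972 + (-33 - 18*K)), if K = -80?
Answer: -1/82565 ≈ -1.2112e-5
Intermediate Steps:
1/(-83972 + (-33 - 18*K)) = 1/(-83972 + (-33 - 18*(-80))) = 1/(-83972 + (-33 + 1440)) = 1/(-83972 + 1407) = 1/(-82565) = -1/82565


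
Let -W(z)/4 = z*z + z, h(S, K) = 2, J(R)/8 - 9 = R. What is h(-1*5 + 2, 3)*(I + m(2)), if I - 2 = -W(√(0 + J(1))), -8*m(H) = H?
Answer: 1287/2 + 32*√5 ≈ 715.05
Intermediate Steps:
J(R) = 72 + 8*R
m(H) = -H/8
W(z) = -4*z - 4*z² (W(z) = -4*(z*z + z) = -4*(z² + z) = -4*(z + z²) = -4*z - 4*z²)
I = 2 + 16*√5*(1 + 4*√5) (I = 2 - (-4)*√(0 + (72 + 8*1))*(1 + √(0 + (72 + 8*1))) = 2 - (-4)*√(0 + (72 + 8))*(1 + √(0 + (72 + 8))) = 2 - (-4)*√(0 + 80)*(1 + √(0 + 80)) = 2 - (-4)*√80*(1 + √80) = 2 - (-4)*4*√5*(1 + 4*√5) = 2 - (-16)*√5*(1 + 4*√5) = 2 + 16*√5*(1 + 4*√5) ≈ 357.78)
h(-1*5 + 2, 3)*(I + m(2)) = 2*((322 + 16*√5) - ⅛*2) = 2*((322 + 16*√5) - ¼) = 2*(1287/4 + 16*√5) = 1287/2 + 32*√5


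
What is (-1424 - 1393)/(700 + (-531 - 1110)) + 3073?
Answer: 2894510/941 ≈ 3076.0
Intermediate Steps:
(-1424 - 1393)/(700 + (-531 - 1110)) + 3073 = -2817/(700 - 1641) + 3073 = -2817/(-941) + 3073 = -2817*(-1/941) + 3073 = 2817/941 + 3073 = 2894510/941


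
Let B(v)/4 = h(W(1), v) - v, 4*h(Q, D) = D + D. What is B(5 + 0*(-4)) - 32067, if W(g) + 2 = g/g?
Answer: -32077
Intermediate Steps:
W(g) = -1 (W(g) = -2 + g/g = -2 + 1 = -1)
h(Q, D) = D/2 (h(Q, D) = (D + D)/4 = (2*D)/4 = D/2)
B(v) = -2*v (B(v) = 4*(v/2 - v) = 4*(-v/2) = -2*v)
B(5 + 0*(-4)) - 32067 = -2*(5 + 0*(-4)) - 32067 = -2*(5 + 0) - 32067 = -2*5 - 32067 = -10 - 32067 = -32077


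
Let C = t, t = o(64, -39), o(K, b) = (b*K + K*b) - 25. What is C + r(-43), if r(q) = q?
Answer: -5060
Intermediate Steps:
o(K, b) = -25 + 2*K*b (o(K, b) = (K*b + K*b) - 25 = 2*K*b - 25 = -25 + 2*K*b)
t = -5017 (t = -25 + 2*64*(-39) = -25 - 4992 = -5017)
C = -5017
C + r(-43) = -5017 - 43 = -5060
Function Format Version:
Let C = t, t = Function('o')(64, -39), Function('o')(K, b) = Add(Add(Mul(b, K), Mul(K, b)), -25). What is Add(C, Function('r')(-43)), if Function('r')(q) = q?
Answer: -5060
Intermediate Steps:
Function('o')(K, b) = Add(-25, Mul(2, K, b)) (Function('o')(K, b) = Add(Add(Mul(K, b), Mul(K, b)), -25) = Add(Mul(2, K, b), -25) = Add(-25, Mul(2, K, b)))
t = -5017 (t = Add(-25, Mul(2, 64, -39)) = Add(-25, -4992) = -5017)
C = -5017
Add(C, Function('r')(-43)) = Add(-5017, -43) = -5060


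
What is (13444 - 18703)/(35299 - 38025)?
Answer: 5259/2726 ≈ 1.9292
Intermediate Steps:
(13444 - 18703)/(35299 - 38025) = -5259/(-2726) = -5259*(-1/2726) = 5259/2726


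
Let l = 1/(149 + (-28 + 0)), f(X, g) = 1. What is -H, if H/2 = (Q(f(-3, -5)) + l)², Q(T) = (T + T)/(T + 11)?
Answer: -16129/263538 ≈ -0.061202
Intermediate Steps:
Q(T) = 2*T/(11 + T) (Q(T) = (2*T)/(11 + T) = 2*T/(11 + T))
l = 1/121 (l = 1/(149 - 28) = 1/121 ≈ 0.0082645)
H = 16129/263538 (H = 2*(2*1/(11 + 1) + 1/121)² = 2*(2*1/12 + 1/121)² = 2*(2*1*(1/12) + 1/121)² = 2*(⅙ + 1/121)² = 2*(127/726)² = 2*(16129/527076) = 16129/263538 ≈ 0.061202)
-H = -1*16129/263538 = -16129/263538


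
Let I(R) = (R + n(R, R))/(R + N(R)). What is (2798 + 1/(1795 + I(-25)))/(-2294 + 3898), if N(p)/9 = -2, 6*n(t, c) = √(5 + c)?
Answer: 7505980215023/4302927043781 + 129*I*√5/86058540875620 ≈ 1.7444 + 3.3518e-12*I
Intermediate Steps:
n(t, c) = √(5 + c)/6
N(p) = -18 (N(p) = 9*(-2) = -18)
I(R) = (R + √(5 + R)/6)/(-18 + R) (I(R) = (R + √(5 + R)/6)/(R - 18) = (R + √(5 + R)/6)/(-18 + R))
(2798 + 1/(1795 + I(-25)))/(-2294 + 3898) = (2798 + 1/(1795 + (-25 + √(5 - 25)/6)/(-18 - 25)))/(-2294 + 3898) = (2798 + 1/(1795 + (-25 + √(-20)/6)/(-43)))/1604 = (2798 + 1/(1795 - (-25 + (2*I*√5)/6)/43))*(1/1604) = (2798 + 1/(1795 - (-25 + I*√5/3)/43))*(1/1604) = (2798 + 1/(1795 + (25/43 - I*√5/129)))*(1/1604) = (2798 + 1/(77210/43 - I*√5/129))*(1/1604) = 1399/802 + 1/(1604*(77210/43 - I*√5/129))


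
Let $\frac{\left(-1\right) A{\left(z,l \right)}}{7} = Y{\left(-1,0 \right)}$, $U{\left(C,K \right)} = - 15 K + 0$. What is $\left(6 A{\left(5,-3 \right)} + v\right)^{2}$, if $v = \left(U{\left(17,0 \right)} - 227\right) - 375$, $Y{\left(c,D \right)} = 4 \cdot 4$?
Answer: $1623076$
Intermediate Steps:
$U{\left(C,K \right)} = - 15 K$
$Y{\left(c,D \right)} = 16$
$v = -602$ ($v = \left(\left(-15\right) 0 - 227\right) - 375 = \left(0 - 227\right) - 375 = -227 - 375 = -602$)
$A{\left(z,l \right)} = -112$ ($A{\left(z,l \right)} = \left(-7\right) 16 = -112$)
$\left(6 A{\left(5,-3 \right)} + v\right)^{2} = \left(6 \left(-112\right) - 602\right)^{2} = \left(-672 - 602\right)^{2} = \left(-1274\right)^{2} = 1623076$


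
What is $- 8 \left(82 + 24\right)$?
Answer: $-848$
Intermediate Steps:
$- 8 \left(82 + 24\right) = \left(-8\right) 106 = -848$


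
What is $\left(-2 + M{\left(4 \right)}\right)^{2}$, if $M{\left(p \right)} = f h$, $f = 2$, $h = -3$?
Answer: $64$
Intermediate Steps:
$M{\left(p \right)} = -6$ ($M{\left(p \right)} = 2 \left(-3\right) = -6$)
$\left(-2 + M{\left(4 \right)}\right)^{2} = \left(-2 - 6\right)^{2} = \left(-8\right)^{2} = 64$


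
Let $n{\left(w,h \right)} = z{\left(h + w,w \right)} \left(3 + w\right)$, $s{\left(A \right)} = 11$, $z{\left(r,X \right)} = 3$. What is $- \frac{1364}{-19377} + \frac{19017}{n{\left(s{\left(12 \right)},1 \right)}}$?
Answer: $\frac{122849899}{271278} \approx 452.86$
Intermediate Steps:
$n{\left(w,h \right)} = 9 + 3 w$ ($n{\left(w,h \right)} = 3 \left(3 + w\right) = 9 + 3 w$)
$- \frac{1364}{-19377} + \frac{19017}{n{\left(s{\left(12 \right)},1 \right)}} = - \frac{1364}{-19377} + \frac{19017}{9 + 3 \cdot 11} = \left(-1364\right) \left(- \frac{1}{19377}\right) + \frac{19017}{9 + 33} = \frac{1364}{19377} + \frac{19017}{42} = \frac{1364}{19377} + 19017 \cdot \frac{1}{42} = \frac{1364}{19377} + \frac{6339}{14} = \frac{122849899}{271278}$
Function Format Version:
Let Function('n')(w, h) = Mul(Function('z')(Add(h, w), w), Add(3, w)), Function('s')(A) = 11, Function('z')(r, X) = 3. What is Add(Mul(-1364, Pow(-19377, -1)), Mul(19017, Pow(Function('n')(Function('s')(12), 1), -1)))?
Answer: Rational(122849899, 271278) ≈ 452.86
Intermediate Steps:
Function('n')(w, h) = Add(9, Mul(3, w)) (Function('n')(w, h) = Mul(3, Add(3, w)) = Add(9, Mul(3, w)))
Add(Mul(-1364, Pow(-19377, -1)), Mul(19017, Pow(Function('n')(Function('s')(12), 1), -1))) = Add(Mul(-1364, Pow(-19377, -1)), Mul(19017, Pow(Add(9, Mul(3, 11)), -1))) = Add(Mul(-1364, Rational(-1, 19377)), Mul(19017, Pow(Add(9, 33), -1))) = Add(Rational(1364, 19377), Mul(19017, Pow(42, -1))) = Add(Rational(1364, 19377), Mul(19017, Rational(1, 42))) = Add(Rational(1364, 19377), Rational(6339, 14)) = Rational(122849899, 271278)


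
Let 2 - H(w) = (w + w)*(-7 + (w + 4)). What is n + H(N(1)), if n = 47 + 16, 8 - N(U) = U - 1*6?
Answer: -195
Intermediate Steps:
N(U) = 14 - U (N(U) = 8 - (U - 1*6) = 8 - (U - 6) = 8 - (-6 + U) = 8 + (6 - U) = 14 - U)
H(w) = 2 - 2*w*(-3 + w) (H(w) = 2 - (w + w)*(-7 + (w + 4)) = 2 - 2*w*(-7 + (4 + w)) = 2 - 2*w*(-3 + w))
n = 63
n + H(N(1)) = 63 + (2 - 2*(14 - 1*1)² + 6*(14 - 1*1)) = 63 + (2 - 2*(14 - 1)² + 6*(14 - 1)) = 63 + (2 - 2*13² + 6*13) = 63 + (2 - 2*169 + 78) = 63 + (2 - 338 + 78) = 63 - 258 = -195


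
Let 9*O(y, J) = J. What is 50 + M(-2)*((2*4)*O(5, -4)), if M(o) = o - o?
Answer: 50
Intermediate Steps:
M(o) = 0
O(y, J) = J/9
50 + M(-2)*((2*4)*O(5, -4)) = 50 + 0*((2*4)*((1/9)*(-4))) = 50 + 0*(8*(-4/9)) = 50 + 0*(-32/9) = 50 + 0 = 50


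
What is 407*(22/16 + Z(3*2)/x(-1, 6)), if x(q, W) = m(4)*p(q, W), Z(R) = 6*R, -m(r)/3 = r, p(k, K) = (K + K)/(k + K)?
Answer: 407/8 ≈ 50.875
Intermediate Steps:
p(k, K) = 2*K/(K + k) (p(k, K) = (2*K)/(K + k) = 2*K/(K + k))
m(r) = -3*r
x(q, W) = -24*W/(W + q) (x(q, W) = (-3*4)*(2*W/(W + q)) = -24*W/(W + q))
407*(22/16 + Z(3*2)/x(-1, 6)) = 407*(22/16 + (6*(3*2))/((-24*6/(6 - 1)))) = 407*(22*(1/16) + (6*6)/((-24*6/5))) = 407*(11/8 + 36/((-24*6*1/5))) = 407*(11/8 + 36/(-144/5)) = 407*(11/8 + 36*(-5/144)) = 407*(11/8 - 5/4) = 407*(1/8) = 407/8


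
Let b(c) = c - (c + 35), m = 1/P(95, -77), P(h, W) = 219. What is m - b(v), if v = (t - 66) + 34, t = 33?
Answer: 7666/219 ≈ 35.005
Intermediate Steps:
v = 1 (v = (33 - 66) + 34 = -33 + 34 = 1)
m = 1/219 ≈ 0.0045662
b(c) = -35 (b(c) = c - (35 + c) = c + (-35 - c) = -35)
m - b(v) = 1/219 - 1*(-35) = 1/219 + 35 = 7666/219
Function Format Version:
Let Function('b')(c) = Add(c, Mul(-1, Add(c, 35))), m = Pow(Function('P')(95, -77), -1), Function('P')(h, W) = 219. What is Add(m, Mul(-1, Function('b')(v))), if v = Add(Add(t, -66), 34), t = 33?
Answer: Rational(7666, 219) ≈ 35.005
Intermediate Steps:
v = 1 (v = Add(Add(33, -66), 34) = Add(-33, 34) = 1)
m = Rational(1, 219) (m = Pow(219, -1) = Rational(1, 219) ≈ 0.0045662)
Function('b')(c) = -35 (Function('b')(c) = Add(c, Mul(-1, Add(35, c))) = Add(c, Add(-35, Mul(-1, c))) = -35)
Add(m, Mul(-1, Function('b')(v))) = Add(Rational(1, 219), Mul(-1, -35)) = Add(Rational(1, 219), 35) = Rational(7666, 219)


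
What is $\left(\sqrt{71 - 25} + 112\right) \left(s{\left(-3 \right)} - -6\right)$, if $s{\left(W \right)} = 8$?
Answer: $1568 + 14 \sqrt{46} \approx 1663.0$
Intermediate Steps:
$\left(\sqrt{71 - 25} + 112\right) \left(s{\left(-3 \right)} - -6\right) = \left(\sqrt{71 - 25} + 112\right) \left(8 - -6\right) = \left(\sqrt{46} + 112\right) \left(8 + 6\right) = \left(112 + \sqrt{46}\right) 14 = 1568 + 14 \sqrt{46}$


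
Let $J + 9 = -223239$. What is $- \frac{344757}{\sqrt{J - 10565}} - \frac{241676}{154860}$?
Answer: $- \frac{60419}{38715} + \frac{344757 i \sqrt{233813}}{233813} \approx -1.5606 + 712.98 i$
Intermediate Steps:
$J = -223248$ ($J = -9 - 223239 = -223248$)
$- \frac{344757}{\sqrt{J - 10565}} - \frac{241676}{154860} = - \frac{344757}{\sqrt{-223248 - 10565}} - \frac{241676}{154860} = - \frac{344757}{\sqrt{-233813}} - \frac{60419}{38715} = - \frac{344757}{i \sqrt{233813}} - \frac{60419}{38715} = - 344757 \left(- \frac{i \sqrt{233813}}{233813}\right) - \frac{60419}{38715} = \frac{344757 i \sqrt{233813}}{233813} - \frac{60419}{38715} = - \frac{60419}{38715} + \frac{344757 i \sqrt{233813}}{233813}$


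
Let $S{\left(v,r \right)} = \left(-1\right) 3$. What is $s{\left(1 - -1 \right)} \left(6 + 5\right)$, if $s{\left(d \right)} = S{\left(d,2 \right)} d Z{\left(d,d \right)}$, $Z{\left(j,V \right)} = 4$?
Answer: $-264$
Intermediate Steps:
$S{\left(v,r \right)} = -3$
$s{\left(d \right)} = - 12 d$ ($s{\left(d \right)} = - 3 d 4 = - 12 d$)
$s{\left(1 - -1 \right)} \left(6 + 5\right) = - 12 \left(1 - -1\right) \left(6 + 5\right) = - 12 \left(1 + 1\right) 11 = \left(-12\right) 2 \cdot 11 = \left(-24\right) 11 = -264$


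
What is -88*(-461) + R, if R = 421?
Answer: 40989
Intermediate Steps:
-88*(-461) + R = -88*(-461) + 421 = 40568 + 421 = 40989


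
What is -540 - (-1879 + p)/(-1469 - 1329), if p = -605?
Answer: -756702/1399 ≈ -540.89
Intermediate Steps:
-540 - (-1879 + p)/(-1469 - 1329) = -540 - (-1879 - 605)/(-1469 - 1329) = -540 - (-2484)/(-2798) = -540 - (-2484)*(-1)/2798 = -540 - 1*1242/1399 = -540 - 1242/1399 = -756702/1399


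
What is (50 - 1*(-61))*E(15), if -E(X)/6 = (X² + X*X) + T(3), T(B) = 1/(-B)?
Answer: -299478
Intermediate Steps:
T(B) = -1/B
E(X) = 2 - 12*X² (E(X) = -6*((X² + X*X) - 1/3) = -6*((X² + X²) - 1*⅓) = -6*(2*X² - ⅓) = -6*(-⅓ + 2*X²) = 2 - 12*X²)
(50 - 1*(-61))*E(15) = (50 - 1*(-61))*(2 - 12*15²) = (50 + 61)*(2 - 12*225) = 111*(2 - 2700) = 111*(-2698) = -299478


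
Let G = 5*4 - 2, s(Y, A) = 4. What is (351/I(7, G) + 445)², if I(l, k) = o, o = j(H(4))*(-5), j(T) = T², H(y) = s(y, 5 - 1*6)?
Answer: 1242492001/6400 ≈ 1.9414e+5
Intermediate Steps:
G = 18 (G = 20 - 2 = 18)
H(y) = 4
o = -80 (o = 4²*(-5) = 16*(-5) = -80)
I(l, k) = -80
(351/I(7, G) + 445)² = (351/(-80) + 445)² = (351*(-1/80) + 445)² = (-351/80 + 445)² = (35249/80)² = 1242492001/6400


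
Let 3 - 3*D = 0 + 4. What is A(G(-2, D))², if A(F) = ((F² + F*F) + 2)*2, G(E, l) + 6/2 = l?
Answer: 190096/81 ≈ 2346.9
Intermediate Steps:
D = -⅓ (D = 1 - (0 + 4)/3 = 1 - ⅓*4 = 1 - 4/3 = -⅓ ≈ -0.33333)
G(E, l) = -3 + l
A(F) = 4 + 4*F² (A(F) = ((F² + F²) + 2)*2 = (2*F² + 2)*2 = (2 + 2*F²)*2 = 4 + 4*F²)
A(G(-2, D))² = (4 + 4*(-3 - ⅓)²)² = (4 + 4*(-10/3)²)² = (4 + 4*(100/9))² = (4 + 400/9)² = (436/9)² = 190096/81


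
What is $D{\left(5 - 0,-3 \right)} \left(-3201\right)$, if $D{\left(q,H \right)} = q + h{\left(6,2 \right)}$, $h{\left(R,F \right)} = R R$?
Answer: $-131241$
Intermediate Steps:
$h{\left(R,F \right)} = R^{2}$
$D{\left(q,H \right)} = 36 + q$ ($D{\left(q,H \right)} = q + 6^{2} = q + 36 = 36 + q$)
$D{\left(5 - 0,-3 \right)} \left(-3201\right) = \left(36 + \left(5 - 0\right)\right) \left(-3201\right) = \left(36 + \left(5 + 0\right)\right) \left(-3201\right) = \left(36 + 5\right) \left(-3201\right) = 41 \left(-3201\right) = -131241$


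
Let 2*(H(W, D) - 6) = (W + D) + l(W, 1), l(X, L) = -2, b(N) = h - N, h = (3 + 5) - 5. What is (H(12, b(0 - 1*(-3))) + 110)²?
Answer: 14641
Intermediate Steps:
h = 3 (h = 8 - 5 = 3)
b(N) = 3 - N
H(W, D) = 5 + D/2 + W/2 (H(W, D) = 6 + ((W + D) - 2)/2 = 6 + ((D + W) - 2)/2 = 6 + (-2 + D + W)/2 = 6 + (-1 + D/2 + W/2) = 5 + D/2 + W/2)
(H(12, b(0 - 1*(-3))) + 110)² = ((5 + (3 - (0 - 1*(-3)))/2 + (½)*12) + 110)² = ((5 + (3 - (0 + 3))/2 + 6) + 110)² = ((5 + (3 - 1*3)/2 + 6) + 110)² = ((5 + (3 - 3)/2 + 6) + 110)² = ((5 + (½)*0 + 6) + 110)² = ((5 + 0 + 6) + 110)² = (11 + 110)² = 121² = 14641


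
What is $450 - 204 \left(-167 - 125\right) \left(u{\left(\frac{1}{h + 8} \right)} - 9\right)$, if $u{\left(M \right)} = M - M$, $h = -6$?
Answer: $-535662$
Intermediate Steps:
$u{\left(M \right)} = 0$
$450 - 204 \left(-167 - 125\right) \left(u{\left(\frac{1}{h + 8} \right)} - 9\right) = 450 - 204 \left(-167 - 125\right) \left(0 - 9\right) = 450 - 204 \left(\left(-292\right) \left(-9\right)\right) = 450 - 536112 = -535662$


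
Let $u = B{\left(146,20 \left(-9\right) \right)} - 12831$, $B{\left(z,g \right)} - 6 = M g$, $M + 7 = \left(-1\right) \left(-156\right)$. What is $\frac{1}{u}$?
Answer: $- \frac{1}{39645} \approx -2.5224 \cdot 10^{-5}$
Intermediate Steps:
$M = 149$ ($M = -7 - -156 = -7 + 156 = 149$)
$B{\left(z,g \right)} = 6 + 149 g$
$u = -39645$ ($u = \left(6 + 149 \cdot 20 \left(-9\right)\right) - 12831 = \left(6 + 149 \left(-180\right)\right) - 12831 = \left(6 - 26820\right) - 12831 = -26814 - 12831 = -39645$)
$\frac{1}{u} = \frac{1}{-39645} = - \frac{1}{39645}$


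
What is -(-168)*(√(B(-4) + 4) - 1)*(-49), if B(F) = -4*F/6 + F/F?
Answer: 8232 - 2744*√69 ≈ -14561.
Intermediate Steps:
B(F) = 1 - 2*F/3 (B(F) = -4*F*(⅙) + 1 = -2*F/3 + 1 = 1 - 2*F/3)
-(-168)*(√(B(-4) + 4) - 1)*(-49) = -(-168)*(√((1 - ⅔*(-4)) + 4) - 1)*(-49) = -(-168)*(√((1 + 8/3) + 4) - 1)*(-49) = -(-168)*(√(11/3 + 4) - 1)*(-49) = -(-168)*(√(23/3) - 1)*(-49) = -(-168)*(√69/3 - 1)*(-49) = -(-168)*(-1 + √69/3)*(-49) = -42*(4 - 4*√69/3)*(-49) = (-168 + 56*√69)*(-49) = 8232 - 2744*√69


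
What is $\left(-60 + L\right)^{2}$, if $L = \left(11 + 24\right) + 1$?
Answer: $576$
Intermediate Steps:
$L = 36$ ($L = 35 + 1 = 36$)
$\left(-60 + L\right)^{2} = \left(-60 + 36\right)^{2} = \left(-24\right)^{2} = 576$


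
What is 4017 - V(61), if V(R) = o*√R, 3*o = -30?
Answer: 4017 + 10*√61 ≈ 4095.1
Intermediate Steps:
o = -10 (o = (⅓)*(-30) = -10)
V(R) = -10*√R
4017 - V(61) = 4017 - (-10)*√61 = 4017 + 10*√61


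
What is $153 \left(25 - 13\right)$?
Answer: $1836$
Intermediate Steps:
$153 \left(25 - 13\right) = 153 \cdot 12 = 1836$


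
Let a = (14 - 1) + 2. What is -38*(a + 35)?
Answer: -1900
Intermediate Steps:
a = 15 (a = 13 + 2 = 15)
-38*(a + 35) = -38*(15 + 35) = -38*50 = -1900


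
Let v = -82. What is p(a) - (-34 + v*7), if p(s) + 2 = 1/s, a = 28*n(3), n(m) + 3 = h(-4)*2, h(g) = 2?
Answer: 16969/28 ≈ 606.04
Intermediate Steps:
n(m) = 1 (n(m) = -3 + 2*2 = -3 + 4 = 1)
a = 28 (a = 28*1 = 28)
p(s) = -2 + 1/s
p(a) - (-34 + v*7) = (-2 + 1/28) - (-34 - 82*7) = (-2 + 1/28) - (-34 - 574) = -55/28 - 1*(-608) = -55/28 + 608 = 16969/28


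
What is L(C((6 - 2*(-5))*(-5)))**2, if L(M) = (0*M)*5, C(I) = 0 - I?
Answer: 0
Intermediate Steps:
C(I) = -I
L(M) = 0 (L(M) = 0*5 = 0)
L(C((6 - 2*(-5))*(-5)))**2 = 0**2 = 0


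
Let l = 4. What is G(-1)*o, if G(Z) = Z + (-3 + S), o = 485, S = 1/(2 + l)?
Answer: -11155/6 ≈ -1859.2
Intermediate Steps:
S = ⅙ (S = 1/(2 + 4) = 1/6 = ⅙ ≈ 0.16667)
G(Z) = -17/6 + Z (G(Z) = Z + (-3 + ⅙) = Z - 17/6 = -17/6 + Z)
G(-1)*o = (-17/6 - 1)*485 = -23/6*485 = -11155/6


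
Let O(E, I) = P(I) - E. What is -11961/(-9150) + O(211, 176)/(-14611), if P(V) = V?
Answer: 58360807/44563550 ≈ 1.3096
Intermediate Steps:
O(E, I) = I - E
-11961/(-9150) + O(211, 176)/(-14611) = -11961/(-9150) + (176 - 1*211)/(-14611) = -11961*(-1/9150) + (176 - 211)*(-1/14611) = 3987/3050 - 35*(-1/14611) = 3987/3050 + 35/14611 = 58360807/44563550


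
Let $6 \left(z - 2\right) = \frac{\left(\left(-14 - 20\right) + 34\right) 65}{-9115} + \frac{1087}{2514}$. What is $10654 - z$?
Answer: $\frac{160673681}{15084} \approx 10652.0$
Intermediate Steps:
$z = \frac{31255}{15084}$ ($z = 2 + \frac{\frac{\left(\left(-14 - 20\right) + 34\right) 65}{-9115} + \frac{1087}{2514}}{6} = 2 + \frac{\left(-34 + 34\right) 65 \left(- \frac{1}{9115}\right) + 1087 \cdot \frac{1}{2514}}{6} = 2 + \frac{0 \cdot 65 \left(- \frac{1}{9115}\right) + \frac{1087}{2514}}{6} = 2 + \frac{0 \left(- \frac{1}{9115}\right) + \frac{1087}{2514}}{6} = 2 + \frac{0 + \frac{1087}{2514}}{6} = 2 + \frac{1}{6} \cdot \frac{1087}{2514} = 2 + \frac{1087}{15084} = \frac{31255}{15084} \approx 2.0721$)
$10654 - z = 10654 - \frac{31255}{15084} = \frac{160673681}{15084}$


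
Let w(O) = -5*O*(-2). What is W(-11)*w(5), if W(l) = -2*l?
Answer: 1100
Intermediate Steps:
w(O) = 10*O
W(-11)*w(5) = (-2*(-11))*(10*5) = 22*50 = 1100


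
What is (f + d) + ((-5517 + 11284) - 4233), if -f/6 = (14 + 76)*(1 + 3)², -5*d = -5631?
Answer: -29899/5 ≈ -5979.8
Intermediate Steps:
d = 5631/5 (d = -⅕*(-5631) = 5631/5 ≈ 1126.2)
f = -8640 (f = -6*(14 + 76)*(1 + 3)² = -540*4² = -540*16 = -6*1440 = -8640)
(f + d) + ((-5517 + 11284) - 4233) = (-8640 + 5631/5) + ((-5517 + 11284) - 4233) = -37569/5 + (5767 - 4233) = -37569/5 + 1534 = -29899/5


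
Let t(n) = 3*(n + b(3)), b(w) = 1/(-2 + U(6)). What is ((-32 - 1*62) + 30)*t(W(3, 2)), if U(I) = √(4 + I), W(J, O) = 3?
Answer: -640 - 32*√10 ≈ -741.19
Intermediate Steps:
b(w) = 1/(-2 + √10) (b(w) = 1/(-2 + √(4 + 6)) = 1/(-2 + √10))
t(n) = 1 + √10/2 + 3*n (t(n) = 3*(n + (⅓ + √10/6)) = 3*(⅓ + n + √10/6) = 1 + √10/2 + 3*n)
((-32 - 1*62) + 30)*t(W(3, 2)) = ((-32 - 1*62) + 30)*(1 + √10/2 + 3*3) = ((-32 - 62) + 30)*(1 + √10/2 + 9) = (-94 + 30)*(10 + √10/2) = -64*(10 + √10/2) = -640 - 32*√10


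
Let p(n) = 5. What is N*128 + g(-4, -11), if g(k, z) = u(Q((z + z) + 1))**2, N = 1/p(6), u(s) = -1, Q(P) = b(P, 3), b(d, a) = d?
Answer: 133/5 ≈ 26.600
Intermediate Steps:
Q(P) = P
N = 1/5 ≈ 0.20000
g(k, z) = 1 (g(k, z) = (-1)**2 = 1)
N*128 + g(-4, -11) = (1/5)*128 + 1 = 128/5 + 1 = 133/5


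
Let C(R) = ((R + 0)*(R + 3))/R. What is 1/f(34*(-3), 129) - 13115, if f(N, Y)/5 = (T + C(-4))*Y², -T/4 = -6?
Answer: -25098372224/1913715 ≈ -13115.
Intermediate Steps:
T = 24 (T = -4*(-6) = 24)
C(R) = 3 + R (C(R) = (R*(3 + R))/R = 3 + R)
f(N, Y) = 115*Y² (f(N, Y) = 5*((24 + (3 - 4))*Y²) = 5*((24 - 1)*Y²) = 5*(23*Y²) = 115*Y²)
1/f(34*(-3), 129) - 13115 = 1/(115*129²) - 13115 = 1/(115*16641) - 13115 = 1/1913715 - 13115 = -25098372224/1913715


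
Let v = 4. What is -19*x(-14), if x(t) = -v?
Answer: 76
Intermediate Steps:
x(t) = -4 (x(t) = -1*4 = -4)
-19*x(-14) = -19*(-4) = 76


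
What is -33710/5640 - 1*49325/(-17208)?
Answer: -2515739/808776 ≈ -3.1105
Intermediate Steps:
-33710/5640 - 1*49325/(-17208) = -33710*1/5640 - 49325*(-1/17208) = -3371/564 + 49325/17208 = -2515739/808776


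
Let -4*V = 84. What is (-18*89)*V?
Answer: 33642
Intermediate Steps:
V = -21 (V = -¼*84 = -21)
(-18*89)*V = -18*89*(-21) = -1602*(-21) = 33642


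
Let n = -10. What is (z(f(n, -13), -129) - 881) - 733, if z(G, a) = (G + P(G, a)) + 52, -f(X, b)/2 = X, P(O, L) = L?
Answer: -1671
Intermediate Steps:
f(X, b) = -2*X
z(G, a) = 52 + G + a (z(G, a) = (G + a) + 52 = 52 + G + a)
(z(f(n, -13), -129) - 881) - 733 = ((52 - 2*(-10) - 129) - 881) - 733 = ((52 + 20 - 129) - 881) - 733 = (-57 - 881) - 733 = -938 - 733 = -1671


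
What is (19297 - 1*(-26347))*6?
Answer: 273864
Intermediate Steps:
(19297 - 1*(-26347))*6 = (19297 + 26347)*6 = 45644*6 = 273864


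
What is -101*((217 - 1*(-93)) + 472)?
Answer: -78982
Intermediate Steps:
-101*((217 - 1*(-93)) + 472) = -101*((217 + 93) + 472) = -101*(310 + 472) = -101*782 = -78982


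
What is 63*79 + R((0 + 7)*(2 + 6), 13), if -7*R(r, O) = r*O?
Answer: 4873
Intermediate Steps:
R(r, O) = -O*r/7 (R(r, O) = -r*O/7 = -O*r/7)
63*79 + R((0 + 7)*(2 + 6), 13) = 63*79 - ⅐*13*(0 + 7)*(2 + 6) = 4977 - ⅐*13*7*8 = 4977 - ⅐*13*56 = 4977 - 104 = 4873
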